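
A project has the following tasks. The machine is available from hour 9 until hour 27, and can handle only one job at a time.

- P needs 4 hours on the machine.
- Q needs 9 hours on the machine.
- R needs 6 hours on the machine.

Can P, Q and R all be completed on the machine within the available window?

The machine window is 27 − 9 = 18 hours.
Running back to back, the jobs need 4 + 9 + 6 = 19 hours on the machine.
Since 19 > 18, they cannot all fit.

No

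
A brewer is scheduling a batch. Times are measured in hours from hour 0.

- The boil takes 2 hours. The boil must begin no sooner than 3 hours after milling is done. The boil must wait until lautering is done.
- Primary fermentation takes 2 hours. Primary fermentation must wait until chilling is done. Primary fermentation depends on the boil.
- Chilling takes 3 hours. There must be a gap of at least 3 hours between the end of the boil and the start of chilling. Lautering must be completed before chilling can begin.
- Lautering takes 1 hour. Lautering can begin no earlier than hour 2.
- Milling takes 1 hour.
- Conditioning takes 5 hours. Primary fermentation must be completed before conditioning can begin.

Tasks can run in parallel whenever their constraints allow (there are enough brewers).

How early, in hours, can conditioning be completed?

After its own release at hour 2, lautering can start at hour 2 and finishes at hour 3.
Milling can start immediately at hour 0; it finishes at hour 1.
The boil has to wait for milling (finishes hour 1, plus 3-hour gap → hour 4); lautering (finishes hour 3). The latest of these is hour 4, so the boil runs hour 4 to 4 + 2 = hour 6.
Chilling needs all of the boil (finishes hour 6, plus 3-hour gap → hour 9); lautering (finishes hour 3). That puts its earliest start at hour 9; it finishes at 9 + 3 = hour 12.
For primary fermentation: chilling (finishes hour 12); the boil (finishes hour 6). Taking the maximum gives a start of hour 12, and it finishes at 12 + 2 = hour 14.
After primary fermentation (finishes hour 14), conditioning can start at hour 14 and finishes at hour 19.

19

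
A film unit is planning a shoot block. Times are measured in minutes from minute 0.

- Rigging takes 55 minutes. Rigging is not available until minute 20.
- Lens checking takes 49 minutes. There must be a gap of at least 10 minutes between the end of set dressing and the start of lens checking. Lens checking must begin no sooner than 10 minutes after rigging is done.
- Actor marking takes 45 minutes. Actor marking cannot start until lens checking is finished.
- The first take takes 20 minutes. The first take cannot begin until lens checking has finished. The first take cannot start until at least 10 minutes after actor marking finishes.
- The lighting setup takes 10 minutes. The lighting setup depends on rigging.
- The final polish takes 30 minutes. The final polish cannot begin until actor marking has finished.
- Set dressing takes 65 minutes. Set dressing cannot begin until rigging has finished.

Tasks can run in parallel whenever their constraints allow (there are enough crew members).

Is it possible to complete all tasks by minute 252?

Rigging waits on its own release at minute 20, so it starts at minute 20 and finishes at 20 + 55 = minute 75.
The lighting setup waits on rigging (finishes minute 75), so it starts at minute 75 and finishes at 75 + 10 = minute 85.
After rigging (finishes minute 75), set dressing can start at minute 75 and finishes at minute 140.
Lens checking cannot start until set dressing (finishes minute 140, plus 10-minute gap → minute 150); rigging (finishes minute 75, plus 10-minute gap → minute 85). The controlling bound is minute 150, so lens checking finishes at 150 + 49 = minute 199.
Actor marking cannot begin until lens checking (finishes minute 199). It runs from minute 199 to 199 + 45 = minute 244.
The first take has to wait for lens checking (finishes minute 199); actor marking (finishes minute 244, plus 10-minute gap → minute 254). The latest of these is minute 254, so the first take runs minute 254 to 254 + 20 = minute 274.
The final polish cannot begin until actor marking (finishes minute 244). It runs from minute 244 to 244 + 30 = minute 274.
The earliest everything can be done is minute 274, which is after the deadline of 252, so it is not possible.

No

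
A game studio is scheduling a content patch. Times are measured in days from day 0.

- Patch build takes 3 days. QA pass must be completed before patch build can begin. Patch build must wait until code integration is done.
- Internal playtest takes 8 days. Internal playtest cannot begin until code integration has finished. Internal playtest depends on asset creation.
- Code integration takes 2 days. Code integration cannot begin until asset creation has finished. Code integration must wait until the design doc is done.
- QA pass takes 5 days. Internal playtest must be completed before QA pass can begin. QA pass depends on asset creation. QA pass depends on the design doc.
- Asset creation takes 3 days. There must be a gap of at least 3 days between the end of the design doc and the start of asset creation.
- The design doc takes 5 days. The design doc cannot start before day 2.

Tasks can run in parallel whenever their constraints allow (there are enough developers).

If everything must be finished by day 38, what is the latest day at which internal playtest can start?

To finish by day 38, patch build (duration 3) must start no later than day 35.
Since patch build (must start by day 35) depends on it, QA pass must finish by day 35. Backing off its 5-day duration gives a latest start of day 30.
Since QA pass (must start by day 30) depends on it, internal playtest must finish by day 30. Backing off its 8-day duration gives a latest start of day 22.

22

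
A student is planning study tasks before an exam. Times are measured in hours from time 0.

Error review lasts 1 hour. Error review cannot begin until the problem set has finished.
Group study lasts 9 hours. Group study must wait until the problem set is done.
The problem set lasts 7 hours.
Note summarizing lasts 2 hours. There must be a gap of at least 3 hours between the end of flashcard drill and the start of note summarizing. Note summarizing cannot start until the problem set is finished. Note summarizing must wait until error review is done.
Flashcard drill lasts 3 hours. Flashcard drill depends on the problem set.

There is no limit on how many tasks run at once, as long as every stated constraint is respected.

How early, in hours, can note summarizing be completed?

Nothing blocks the problem set, so it runs from hour 0 to hour 7.
Error review cannot begin until the problem set (finishes hour 7). It runs from hour 7 to 7 + 1 = hour 8.
After the problem set (finishes hour 7), flashcard drill can start at hour 7 and finishes at hour 10.
For note summarizing: flashcard drill (finishes hour 10, plus 3-hour gap → hour 13); the problem set (finishes hour 7); error review (finishes hour 8). Taking the maximum gives a start of hour 13, and it finishes at 13 + 2 = hour 15.

15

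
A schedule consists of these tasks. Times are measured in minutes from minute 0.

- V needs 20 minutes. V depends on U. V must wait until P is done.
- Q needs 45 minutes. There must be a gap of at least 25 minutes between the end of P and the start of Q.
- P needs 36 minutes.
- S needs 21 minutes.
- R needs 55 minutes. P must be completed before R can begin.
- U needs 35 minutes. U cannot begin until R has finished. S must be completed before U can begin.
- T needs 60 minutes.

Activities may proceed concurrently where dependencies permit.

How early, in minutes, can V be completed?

S has no prerequisites, so it starts at minute 0 and finishes at minute 21.
P can start immediately at minute 0; it finishes at minute 36.
R waits on P (finishes minute 36), so it starts at minute 36 and finishes at 36 + 55 = minute 91.
U needs all of R (finishes minute 91); S (finishes minute 21). That puts its earliest start at minute 91; it finishes at 91 + 35 = minute 126.
V needs all of U (finishes minute 126); P (finishes minute 36). That puts its earliest start at minute 126; it finishes at 126 + 20 = minute 146.

146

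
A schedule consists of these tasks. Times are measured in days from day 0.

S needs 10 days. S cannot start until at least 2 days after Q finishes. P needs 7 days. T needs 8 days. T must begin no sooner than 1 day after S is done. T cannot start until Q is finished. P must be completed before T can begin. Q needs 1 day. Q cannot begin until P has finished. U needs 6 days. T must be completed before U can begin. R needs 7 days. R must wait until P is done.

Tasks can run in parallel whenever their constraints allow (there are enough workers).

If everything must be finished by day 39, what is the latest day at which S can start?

14

Nothing follows U; the deadline of day 39 is its only limit. It must start by 39 − 6 = day 33.
T has to be done before U (must start by day 33). That means finishing by day 33, i.e. starting by 33 − 8 = day 25.
Since T (must start by day 25, minus 1-day gap → day 24) depends on it, S must finish by day 24. Backing off its 10-day duration gives a latest start of day 14.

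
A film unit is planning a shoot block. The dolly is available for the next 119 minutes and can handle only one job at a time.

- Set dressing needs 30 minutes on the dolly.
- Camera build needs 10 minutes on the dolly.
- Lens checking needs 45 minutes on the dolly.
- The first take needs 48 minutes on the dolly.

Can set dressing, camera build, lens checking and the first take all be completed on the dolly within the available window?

Running back to back, the jobs need 30 + 10 + 45 + 48 = 133 minutes on the dolly.
Since 133 > 119, they cannot all fit.

No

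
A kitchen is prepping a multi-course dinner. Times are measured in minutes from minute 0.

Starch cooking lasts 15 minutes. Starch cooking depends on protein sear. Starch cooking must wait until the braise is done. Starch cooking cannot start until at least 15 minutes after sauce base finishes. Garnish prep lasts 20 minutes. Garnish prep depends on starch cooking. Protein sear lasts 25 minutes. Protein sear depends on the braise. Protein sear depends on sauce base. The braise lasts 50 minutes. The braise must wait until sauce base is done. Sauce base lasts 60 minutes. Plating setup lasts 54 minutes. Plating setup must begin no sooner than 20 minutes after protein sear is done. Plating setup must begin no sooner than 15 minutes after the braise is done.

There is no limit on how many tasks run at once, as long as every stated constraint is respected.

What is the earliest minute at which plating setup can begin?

155

Nothing blocks sauce base, so it runs from minute 0 to minute 60.
The braise waits on sauce base (finishes minute 60), so it starts at minute 60 and finishes at 60 + 50 = minute 110.
Protein sear has to wait for the braise (finishes minute 110); sauce base (finishes minute 60). The latest of these is minute 110, so protein sear runs minute 110 to 110 + 25 = minute 135.
Plating setup waits on protein sear (finishes minute 135, plus 20-minute gap → minute 155); the braise (finishes minute 110, plus 15-minute gap → minute 125). The latest of these is minute 155, which is the earliest plating setup can start.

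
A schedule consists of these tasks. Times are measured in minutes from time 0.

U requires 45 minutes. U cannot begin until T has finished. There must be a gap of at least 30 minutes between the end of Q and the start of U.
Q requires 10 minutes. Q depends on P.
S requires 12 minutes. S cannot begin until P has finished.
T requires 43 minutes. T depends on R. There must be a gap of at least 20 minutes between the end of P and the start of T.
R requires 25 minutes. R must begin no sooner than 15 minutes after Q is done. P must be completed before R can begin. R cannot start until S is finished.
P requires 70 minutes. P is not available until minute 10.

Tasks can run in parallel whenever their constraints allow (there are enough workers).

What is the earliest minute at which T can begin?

130

P cannot begin until its own release at minute 10. It runs from minute 10 to 10 + 70 = minute 80.
S cannot begin until P (finishes minute 80). It runs from minute 80 to 80 + 12 = minute 92.
Q waits on P (finishes minute 80), so it starts at minute 80 and finishes at 80 + 10 = minute 90.
R needs all of Q (finishes minute 90, plus 15-minute gap → minute 105); P (finishes minute 80); S (finishes minute 92). That puts its earliest start at minute 105; it finishes at 105 + 25 = minute 130.
T waits on R (finishes minute 130); P (finishes minute 80, plus 20-minute gap → minute 100). The latest of these is minute 130, which is the earliest T can start.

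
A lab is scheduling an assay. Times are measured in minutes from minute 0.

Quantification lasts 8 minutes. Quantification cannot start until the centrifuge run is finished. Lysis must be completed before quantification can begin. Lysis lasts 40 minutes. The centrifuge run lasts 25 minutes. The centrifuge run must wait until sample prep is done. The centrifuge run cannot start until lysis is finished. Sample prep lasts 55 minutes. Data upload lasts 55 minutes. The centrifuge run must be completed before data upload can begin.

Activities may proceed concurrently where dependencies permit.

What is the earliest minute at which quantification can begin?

Lysis can start immediately at minute 0; it finishes at minute 40.
Nothing blocks sample prep, so it runs from minute 0 to minute 55.
For the centrifuge run: sample prep (finishes minute 55); lysis (finishes minute 40). Taking the maximum gives a start of minute 55, and it finishes at 55 + 25 = minute 80.
Quantification waits on the centrifuge run (finishes minute 80); lysis (finishes minute 40). The latest of these is minute 80, which is the earliest quantification can start.

80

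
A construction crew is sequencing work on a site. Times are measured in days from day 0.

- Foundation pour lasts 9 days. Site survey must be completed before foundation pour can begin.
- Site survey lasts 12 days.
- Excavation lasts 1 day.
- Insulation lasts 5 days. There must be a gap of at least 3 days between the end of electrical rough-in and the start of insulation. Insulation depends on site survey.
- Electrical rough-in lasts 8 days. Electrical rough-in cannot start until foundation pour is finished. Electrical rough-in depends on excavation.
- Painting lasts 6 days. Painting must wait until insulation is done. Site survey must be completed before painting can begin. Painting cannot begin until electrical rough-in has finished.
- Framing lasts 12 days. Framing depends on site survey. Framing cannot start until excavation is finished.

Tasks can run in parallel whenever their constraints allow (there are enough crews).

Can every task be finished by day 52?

Yes

Excavation can start immediately at day 0; it finishes at day 1.
Nothing blocks site survey, so it runs from day 0 to day 12.
Framing cannot start until site survey (finishes day 12); excavation (finishes day 1). The controlling bound is day 12, so framing finishes at 12 + 12 = day 24.
After site survey (finishes day 12), foundation pour can start at day 12 and finishes at day 21.
Electrical rough-in cannot start until foundation pour (finishes day 21); excavation (finishes day 1). The controlling bound is day 21, so electrical rough-in finishes at 21 + 8 = day 29.
Insulation has to wait for electrical rough-in (finishes day 29, plus 3-day gap → day 32); site survey (finishes day 12). The latest of these is day 32, so insulation runs day 32 to 32 + 5 = day 37.
Painting has to wait for insulation (finishes day 37); site survey (finishes day 12); electrical rough-in (finishes day 29). The latest of these is day 37, so painting runs day 37 to 37 + 6 = day 43.
Every task is finished by day 43, which is no later than the deadline of 52, so the schedule is feasible.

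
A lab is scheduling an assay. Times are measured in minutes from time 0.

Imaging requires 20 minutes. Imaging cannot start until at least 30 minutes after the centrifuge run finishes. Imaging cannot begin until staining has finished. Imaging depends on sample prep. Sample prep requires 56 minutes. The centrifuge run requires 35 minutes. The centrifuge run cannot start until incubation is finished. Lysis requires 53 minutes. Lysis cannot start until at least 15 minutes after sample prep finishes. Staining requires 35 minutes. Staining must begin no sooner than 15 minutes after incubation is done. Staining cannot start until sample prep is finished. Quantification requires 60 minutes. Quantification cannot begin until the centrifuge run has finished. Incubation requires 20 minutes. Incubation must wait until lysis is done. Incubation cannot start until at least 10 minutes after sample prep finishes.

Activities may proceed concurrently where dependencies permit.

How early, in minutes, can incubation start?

Sample prep has no prerequisites, so it starts at minute 0 and finishes at minute 56.
After sample prep (finishes minute 56, plus 15-minute gap → minute 71), lysis can start at minute 71 and finishes at minute 124.
Incubation waits on lysis (finishes minute 124); sample prep (finishes minute 56, plus 10-minute gap → minute 66). The latest of these is minute 124, which is the earliest incubation can start.

124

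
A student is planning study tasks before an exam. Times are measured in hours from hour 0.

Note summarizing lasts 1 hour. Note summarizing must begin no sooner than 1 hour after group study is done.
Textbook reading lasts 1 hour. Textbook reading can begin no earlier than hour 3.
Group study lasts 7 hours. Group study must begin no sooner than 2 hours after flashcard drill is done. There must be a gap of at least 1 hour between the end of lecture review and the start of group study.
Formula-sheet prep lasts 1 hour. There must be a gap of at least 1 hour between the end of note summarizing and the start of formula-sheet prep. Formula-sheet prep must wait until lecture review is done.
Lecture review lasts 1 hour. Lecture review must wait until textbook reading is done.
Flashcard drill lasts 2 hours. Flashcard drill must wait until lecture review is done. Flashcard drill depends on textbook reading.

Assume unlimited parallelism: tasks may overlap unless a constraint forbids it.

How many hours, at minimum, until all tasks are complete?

Textbook reading cannot begin until its own release at hour 3. It runs from hour 3 to 3 + 1 = hour 4.
Lecture review cannot begin until textbook reading (finishes hour 4). It runs from hour 4 to 4 + 1 = hour 5.
Flashcard drill needs all of lecture review (finishes hour 5); textbook reading (finishes hour 4). That puts its earliest start at hour 5; it finishes at 5 + 2 = hour 7.
For group study: flashcard drill (finishes hour 7, plus 2-hour gap → hour 9); lecture review (finishes hour 5, plus 1-hour gap → hour 6). Taking the maximum gives a start of hour 9, and it finishes at 9 + 7 = hour 16.
Note summarizing waits on group study (finishes hour 16, plus 1-hour gap → hour 17), so it starts at hour 17 and finishes at 17 + 1 = hour 18.
Formula-sheet prep cannot start until note summarizing (finishes hour 18, plus 1-hour gap → hour 19); lecture review (finishes hour 5). The controlling bound is hour 19, so formula-sheet prep finishes at 19 + 1 = hour 20.
All tasks are finished once the last one completes. Finish times: Textbook reading at 4, Lecture review at 5, Flashcard drill at 7, Group study at 16, Note summarizing at 18, Formula-sheet prep at 20. The latest is hour 20.

20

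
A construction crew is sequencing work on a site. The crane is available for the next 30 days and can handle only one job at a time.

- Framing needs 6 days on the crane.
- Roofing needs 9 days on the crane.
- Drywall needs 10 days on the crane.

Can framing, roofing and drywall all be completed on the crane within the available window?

Yes

Running back to back, the jobs need 6 + 9 + 10 = 25 days on the crane.
Since 25 ≤ 30, they fit within the window.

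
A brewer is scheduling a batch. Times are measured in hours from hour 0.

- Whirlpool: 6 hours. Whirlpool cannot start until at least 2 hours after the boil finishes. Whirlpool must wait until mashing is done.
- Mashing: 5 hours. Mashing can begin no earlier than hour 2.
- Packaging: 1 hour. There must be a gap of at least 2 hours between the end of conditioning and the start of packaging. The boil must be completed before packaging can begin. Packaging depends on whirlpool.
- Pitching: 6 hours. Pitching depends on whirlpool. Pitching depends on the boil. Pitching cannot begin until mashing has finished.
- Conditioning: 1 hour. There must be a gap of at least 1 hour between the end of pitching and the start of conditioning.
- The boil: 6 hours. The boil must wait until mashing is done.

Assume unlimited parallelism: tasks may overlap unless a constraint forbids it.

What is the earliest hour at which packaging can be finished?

32

After its own release at hour 2, mashing can start at hour 2 and finishes at hour 7.
The boil waits on mashing (finishes hour 7), so it starts at hour 7 and finishes at 7 + 6 = hour 13.
Whirlpool needs all of the boil (finishes hour 13, plus 2-hour gap → hour 15); mashing (finishes hour 7). That puts its earliest start at hour 15; it finishes at 15 + 6 = hour 21.
Pitching has to wait for whirlpool (finishes hour 21); the boil (finishes hour 13); mashing (finishes hour 7). The latest of these is hour 21, so pitching runs hour 21 to 21 + 6 = hour 27.
Conditioning cannot begin until pitching (finishes hour 27, plus 1-hour gap → hour 28). It runs from hour 28 to 28 + 1 = hour 29.
For packaging: conditioning (finishes hour 29, plus 2-hour gap → hour 31); the boil (finishes hour 13); whirlpool (finishes hour 21). Taking the maximum gives a start of hour 31, and it finishes at 31 + 1 = hour 32.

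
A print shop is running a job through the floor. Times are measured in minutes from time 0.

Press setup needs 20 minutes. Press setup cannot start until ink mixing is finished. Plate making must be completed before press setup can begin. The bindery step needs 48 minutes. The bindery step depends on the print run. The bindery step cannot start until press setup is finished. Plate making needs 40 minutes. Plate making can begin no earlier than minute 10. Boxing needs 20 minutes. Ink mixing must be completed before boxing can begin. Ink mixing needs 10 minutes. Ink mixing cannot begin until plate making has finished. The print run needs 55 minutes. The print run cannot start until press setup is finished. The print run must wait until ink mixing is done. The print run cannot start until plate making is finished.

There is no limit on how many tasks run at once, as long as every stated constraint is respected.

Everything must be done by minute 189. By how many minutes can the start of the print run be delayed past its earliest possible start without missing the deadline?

After its own release at minute 10, plate making can start at minute 10 and finishes at minute 50.
Ink mixing cannot begin until plate making (finishes minute 50). It runs from minute 50 to 50 + 10 = minute 60.
For press setup: ink mixing (finishes minute 60); plate making (finishes minute 50). Taking the maximum gives a start of minute 60, and it finishes at 60 + 20 = minute 80.
The print run cannot start until press setup (finishes minute 80); ink mixing (finishes minute 60); plate making (finishes minute 50). The controlling bound is minute 80, so the print run finishes at 80 + 55 = minute 135.

Working backward from the deadline:
To finish by minute 189, the bindery step (duration 48) must start no later than minute 141.
Since the bindery step (must start by minute 141) depends on it, the print run must finish by minute 141. Backing off its 55-minute duration gives a latest start of minute 86.
So the print run can start as early as minute 80 and as late as minute 86, giving 86 − 80 = 6 minutes of slack.

6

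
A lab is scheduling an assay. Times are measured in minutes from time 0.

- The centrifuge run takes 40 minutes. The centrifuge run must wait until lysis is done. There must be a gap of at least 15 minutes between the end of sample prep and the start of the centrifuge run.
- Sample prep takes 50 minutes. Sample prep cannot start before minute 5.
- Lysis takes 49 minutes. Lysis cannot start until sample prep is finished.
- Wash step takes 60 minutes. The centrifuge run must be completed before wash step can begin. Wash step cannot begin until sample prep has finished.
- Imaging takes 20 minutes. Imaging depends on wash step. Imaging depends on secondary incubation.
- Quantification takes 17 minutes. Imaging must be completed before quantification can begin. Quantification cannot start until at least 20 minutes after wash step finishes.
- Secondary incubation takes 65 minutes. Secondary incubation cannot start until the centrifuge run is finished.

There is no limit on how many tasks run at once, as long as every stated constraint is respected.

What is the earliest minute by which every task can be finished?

Sample prep waits on its own release at minute 5, so it starts at minute 5 and finishes at 5 + 50 = minute 55.
After sample prep (finishes minute 55), lysis can start at minute 55 and finishes at minute 104.
The centrifuge run cannot start until lysis (finishes minute 104); sample prep (finishes minute 55, plus 15-minute gap → minute 70). The controlling bound is minute 104, so the centrifuge run finishes at 104 + 40 = minute 144.
After the centrifuge run (finishes minute 144), secondary incubation can start at minute 144 and finishes at minute 209.
Wash step cannot start until the centrifuge run (finishes minute 144); sample prep (finishes minute 55). The controlling bound is minute 144, so wash step finishes at 144 + 60 = minute 204.
Imaging needs all of wash step (finishes minute 204); secondary incubation (finishes minute 209). That puts its earliest start at minute 209; it finishes at 209 + 20 = minute 229.
For quantification: imaging (finishes minute 229); wash step (finishes minute 204, plus 20-minute gap → minute 224). Taking the maximum gives a start of minute 229, and it finishes at 229 + 17 = minute 246.
All tasks are finished once the last one completes. Finish times: Sample prep at 55, Lysis at 104, The centrifuge run at 144, Wash step at 204, Secondary incubation at 209, Imaging at 229, Quantification at 246. The latest is minute 246.

246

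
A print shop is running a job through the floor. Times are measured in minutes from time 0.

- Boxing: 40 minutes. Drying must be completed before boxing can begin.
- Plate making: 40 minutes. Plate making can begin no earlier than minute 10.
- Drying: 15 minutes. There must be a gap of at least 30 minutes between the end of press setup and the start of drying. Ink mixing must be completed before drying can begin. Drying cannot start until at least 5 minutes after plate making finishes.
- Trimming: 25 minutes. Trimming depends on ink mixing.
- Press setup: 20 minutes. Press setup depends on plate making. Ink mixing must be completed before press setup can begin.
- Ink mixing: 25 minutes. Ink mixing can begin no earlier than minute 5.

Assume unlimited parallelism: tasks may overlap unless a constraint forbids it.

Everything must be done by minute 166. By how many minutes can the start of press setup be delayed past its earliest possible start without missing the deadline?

Ink mixing waits on its own release at minute 5, so it starts at minute 5 and finishes at 5 + 25 = minute 30.
Plate making cannot begin until its own release at minute 10. It runs from minute 10 to 10 + 40 = minute 50.
Press setup needs all of plate making (finishes minute 50); ink mixing (finishes minute 30). That puts its earliest start at minute 50; it finishes at 50 + 20 = minute 70.

Working backward from the deadline:
To finish by minute 166, boxing (duration 40) must start no later than minute 126.
Drying has to be done before boxing (must start by minute 126). That means finishing by minute 126, i.e. starting by 126 − 15 = minute 111.
Press setup must finish before drying (must start by minute 111, minus 30-minute gap → minute 81). With a 20-minute duration, press setup must start by 81 − 20 = minute 61.
So press setup can start as early as minute 50 and as late as minute 61, giving 61 − 50 = 11 minutes of slack.

11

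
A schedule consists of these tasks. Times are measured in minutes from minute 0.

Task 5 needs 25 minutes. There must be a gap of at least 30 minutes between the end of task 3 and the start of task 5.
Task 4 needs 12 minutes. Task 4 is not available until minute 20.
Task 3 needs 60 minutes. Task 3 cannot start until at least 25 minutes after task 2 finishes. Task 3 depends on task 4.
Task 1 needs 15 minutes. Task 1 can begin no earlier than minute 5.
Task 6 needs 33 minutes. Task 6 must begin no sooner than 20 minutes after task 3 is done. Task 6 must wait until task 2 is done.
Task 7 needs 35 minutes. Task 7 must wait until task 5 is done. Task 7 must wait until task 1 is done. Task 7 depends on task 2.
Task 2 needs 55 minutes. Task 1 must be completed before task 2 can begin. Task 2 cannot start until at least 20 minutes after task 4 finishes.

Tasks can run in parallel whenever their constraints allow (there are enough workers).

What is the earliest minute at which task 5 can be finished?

247

Task 4 waits on its own release at minute 20, so it starts at minute 20 and finishes at 20 + 12 = minute 32.
After its own release at minute 5, task 1 can start at minute 5 and finishes at minute 20.
Task 2 cannot start until task 1 (finishes minute 20); task 4 (finishes minute 32, plus 20-minute gap → minute 52). The controlling bound is minute 52, so task 2 finishes at 52 + 55 = minute 107.
Task 3 cannot start until task 2 (finishes minute 107, plus 25-minute gap → minute 132); task 4 (finishes minute 32). The controlling bound is minute 132, so task 3 finishes at 132 + 60 = minute 192.
After task 3 (finishes minute 192, plus 30-minute gap → minute 222), task 5 can start at minute 222 and finishes at minute 247.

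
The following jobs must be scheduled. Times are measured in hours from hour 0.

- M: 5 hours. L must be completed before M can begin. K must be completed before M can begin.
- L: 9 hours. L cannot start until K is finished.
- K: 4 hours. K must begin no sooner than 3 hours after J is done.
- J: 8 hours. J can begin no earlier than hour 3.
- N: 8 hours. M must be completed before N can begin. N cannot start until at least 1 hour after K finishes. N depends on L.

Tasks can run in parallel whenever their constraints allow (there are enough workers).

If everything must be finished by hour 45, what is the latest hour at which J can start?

8

N has no dependents, so it just needs to finish by hour 45. Starting by 45 − 8 = hour 37 achieves that.
M must finish before N (must start by hour 37). With a 5-hour duration, M must start by 37 − 5 = hour 32.
L has several dependents: M (must start by hour 32); N (must start by hour 37). The earliest of those limits is hour 32, so L must start by 32 − 9 = hour 23.
For K: L (must start by hour 23); M (must start by hour 32); N (must start by hour 37, minus 1-hour gap → hour 36). The most restrictive is hour 23; with a 4-hour duration, K must start by hour 19.
J feeds into K (must start by hour 19, minus 3-hour gap → hour 16); so J must finish by hour 16 and therefore start by hour 8.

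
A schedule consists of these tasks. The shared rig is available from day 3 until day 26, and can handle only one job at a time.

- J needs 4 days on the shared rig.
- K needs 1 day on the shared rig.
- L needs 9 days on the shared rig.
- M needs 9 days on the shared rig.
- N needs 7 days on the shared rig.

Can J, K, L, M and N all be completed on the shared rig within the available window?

No

The shared rig window is 26 − 3 = 23 days.
Running back to back, the jobs need 4 + 1 + 9 + 9 + 7 = 30 days on the shared rig.
Since 30 > 23, they cannot all fit.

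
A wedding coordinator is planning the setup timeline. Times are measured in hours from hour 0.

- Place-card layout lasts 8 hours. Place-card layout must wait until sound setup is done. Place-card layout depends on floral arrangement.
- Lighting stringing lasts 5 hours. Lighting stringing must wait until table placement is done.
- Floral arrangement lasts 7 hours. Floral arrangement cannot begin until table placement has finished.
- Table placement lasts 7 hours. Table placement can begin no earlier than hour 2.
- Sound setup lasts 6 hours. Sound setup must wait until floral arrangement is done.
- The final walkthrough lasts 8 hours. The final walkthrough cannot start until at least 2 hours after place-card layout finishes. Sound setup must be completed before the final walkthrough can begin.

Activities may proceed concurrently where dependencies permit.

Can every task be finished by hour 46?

Yes

Table placement cannot begin until its own release at hour 2. It runs from hour 2 to 2 + 7 = hour 9.
Lighting stringing waits on table placement (finishes hour 9), so it starts at hour 9 and finishes at 9 + 5 = hour 14.
Floral arrangement cannot begin until table placement (finishes hour 9). It runs from hour 9 to 9 + 7 = hour 16.
After floral arrangement (finishes hour 16), sound setup can start at hour 16 and finishes at hour 22.
Place-card layout has to wait for sound setup (finishes hour 22); floral arrangement (finishes hour 16). The latest of these is hour 22, so place-card layout runs hour 22 to 22 + 8 = hour 30.
The final walkthrough needs all of place-card layout (finishes hour 30, plus 2-hour gap → hour 32); sound setup (finishes hour 22). That puts its earliest start at hour 32; it finishes at 32 + 8 = hour 40.
Every task is finished by hour 40, which is no later than the deadline of 46, so the schedule is feasible.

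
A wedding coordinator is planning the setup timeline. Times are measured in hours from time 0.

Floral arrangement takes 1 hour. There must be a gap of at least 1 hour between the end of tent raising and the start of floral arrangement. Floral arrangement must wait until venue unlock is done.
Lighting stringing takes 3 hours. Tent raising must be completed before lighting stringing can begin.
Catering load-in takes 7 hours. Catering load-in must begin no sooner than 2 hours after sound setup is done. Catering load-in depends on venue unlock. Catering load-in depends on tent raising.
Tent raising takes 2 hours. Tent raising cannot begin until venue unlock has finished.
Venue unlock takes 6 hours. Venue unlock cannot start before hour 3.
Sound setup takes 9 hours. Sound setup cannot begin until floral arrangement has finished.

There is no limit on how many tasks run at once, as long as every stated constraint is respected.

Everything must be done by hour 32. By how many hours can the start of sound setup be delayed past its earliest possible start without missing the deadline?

1

Venue unlock waits on its own release at hour 3, so it starts at hour 3 and finishes at 3 + 6 = hour 9.
Tent raising waits on venue unlock (finishes hour 9), so it starts at hour 9 and finishes at 9 + 2 = hour 11.
Floral arrangement cannot start until tent raising (finishes hour 11, plus 1-hour gap → hour 12); venue unlock (finishes hour 9). The controlling bound is hour 12, so floral arrangement finishes at 12 + 1 = hour 13.
Sound setup waits on floral arrangement (finishes hour 13), so it starts at hour 13 and finishes at 13 + 9 = hour 22.

Working backward from the deadline:
Nothing follows catering load-in; the deadline of hour 32 is its only limit. It must start by 32 − 7 = hour 25.
Since catering load-in (must start by hour 25, minus 2-hour gap → hour 23) depends on it, sound setup must finish by hour 23. Backing off its 9-hour duration gives a latest start of hour 14.
So sound setup can start as early as hour 13 and as late as hour 14, giving 14 − 13 = 1 hour of slack.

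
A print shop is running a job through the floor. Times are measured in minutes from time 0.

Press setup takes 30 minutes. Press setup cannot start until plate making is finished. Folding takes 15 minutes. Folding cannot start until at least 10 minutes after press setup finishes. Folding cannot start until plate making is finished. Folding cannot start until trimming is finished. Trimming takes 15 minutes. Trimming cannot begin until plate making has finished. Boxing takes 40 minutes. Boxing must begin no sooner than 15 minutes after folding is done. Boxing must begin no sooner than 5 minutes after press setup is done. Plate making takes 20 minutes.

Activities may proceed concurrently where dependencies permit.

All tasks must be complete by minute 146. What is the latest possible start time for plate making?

16

Boxing has no dependents, so it just needs to finish by minute 146. Starting by 146 − 40 = minute 106 achieves that.
Folding has to be done before boxing (must start by minute 106, minus 15-minute gap → minute 91). That means finishing by minute 91, i.e. starting by 91 − 15 = minute 76.
Press setup has several dependents: folding (must start by minute 76, minus 10-minute gap → minute 66); boxing (must start by minute 106, minus 5-minute gap → minute 101). The earliest of those limits is minute 66, so press setup must start by 66 − 30 = minute 36.
Trimming must finish before folding (must start by minute 76). With a 15-minute duration, trimming must start by 76 − 15 = minute 61.
For plate making: press setup (must start by minute 36); trimming (must start by minute 61); folding (must start by minute 76). The most restrictive is minute 36; with a 20-minute duration, plate making must start by minute 16.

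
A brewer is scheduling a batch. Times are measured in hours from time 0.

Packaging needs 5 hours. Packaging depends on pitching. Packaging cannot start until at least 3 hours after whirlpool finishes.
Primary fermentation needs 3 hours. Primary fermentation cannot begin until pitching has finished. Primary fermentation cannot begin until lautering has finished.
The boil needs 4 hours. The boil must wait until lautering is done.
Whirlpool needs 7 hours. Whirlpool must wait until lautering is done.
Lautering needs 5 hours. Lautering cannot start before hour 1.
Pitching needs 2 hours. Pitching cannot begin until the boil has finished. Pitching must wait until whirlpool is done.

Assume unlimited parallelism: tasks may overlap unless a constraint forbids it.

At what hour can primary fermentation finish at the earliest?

18

Lautering cannot begin until its own release at hour 1. It runs from hour 1 to 1 + 5 = hour 6.
Whirlpool waits on lautering (finishes hour 6), so it starts at hour 6 and finishes at 6 + 7 = hour 13.
The boil waits on lautering (finishes hour 6), so it starts at hour 6 and finishes at 6 + 4 = hour 10.
Pitching needs all of the boil (finishes hour 10); whirlpool (finishes hour 13). That puts its earliest start at hour 13; it finishes at 13 + 2 = hour 15.
Primary fermentation cannot start until pitching (finishes hour 15); lautering (finishes hour 6). The controlling bound is hour 15, so primary fermentation finishes at 15 + 3 = hour 18.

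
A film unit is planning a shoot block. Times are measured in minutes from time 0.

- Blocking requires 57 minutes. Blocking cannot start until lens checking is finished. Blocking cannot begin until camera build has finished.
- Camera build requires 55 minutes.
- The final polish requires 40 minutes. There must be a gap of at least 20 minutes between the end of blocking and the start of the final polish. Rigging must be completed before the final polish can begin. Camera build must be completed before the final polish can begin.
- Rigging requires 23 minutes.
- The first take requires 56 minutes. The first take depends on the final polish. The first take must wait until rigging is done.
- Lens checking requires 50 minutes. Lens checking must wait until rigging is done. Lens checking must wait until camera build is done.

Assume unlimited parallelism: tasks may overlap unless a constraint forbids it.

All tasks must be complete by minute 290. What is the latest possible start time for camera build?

The first take has no dependents, so it just needs to finish by minute 290. Starting by 290 − 56 = minute 234 achieves that.
Since the first take (must start by minute 234) depends on it, the final polish must finish by minute 234. Backing off its 40-minute duration gives a latest start of minute 194.
Since the final polish (must start by minute 194, minus 20-minute gap → minute 174) depends on it, blocking must finish by minute 174. Backing off its 57-minute duration gives a latest start of minute 117.
Since blocking (must start by minute 117) depends on it, lens checking must finish by minute 117. Backing off its 50-minute duration gives a latest start of minute 67.
Camera build has several dependents: lens checking (must start by minute 67); blocking (must start by minute 117); the final polish (must start by minute 194). The earliest of those limits is minute 67, so camera build must start by 67 − 55 = minute 12.

12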